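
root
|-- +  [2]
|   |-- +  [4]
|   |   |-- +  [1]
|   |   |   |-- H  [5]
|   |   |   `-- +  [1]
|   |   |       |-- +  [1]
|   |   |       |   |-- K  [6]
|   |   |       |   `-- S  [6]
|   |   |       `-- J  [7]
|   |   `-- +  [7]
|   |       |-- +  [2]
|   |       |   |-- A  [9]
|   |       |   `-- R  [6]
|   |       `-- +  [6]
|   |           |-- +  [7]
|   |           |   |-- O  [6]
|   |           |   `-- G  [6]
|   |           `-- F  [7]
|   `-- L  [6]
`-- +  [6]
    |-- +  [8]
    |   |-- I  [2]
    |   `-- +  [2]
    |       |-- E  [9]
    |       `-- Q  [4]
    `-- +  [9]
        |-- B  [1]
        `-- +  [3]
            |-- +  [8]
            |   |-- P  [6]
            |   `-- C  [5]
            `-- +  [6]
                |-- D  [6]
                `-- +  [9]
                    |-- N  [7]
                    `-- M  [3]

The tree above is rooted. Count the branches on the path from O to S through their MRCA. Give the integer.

The MRCA of O and S is the node subtending ((H,((K,S),J)),((A,R),((O,G),F))).
From O up to that node: 4 branches. From S up to the same node: 4 branches. Total: 4 + 4 = 8.

8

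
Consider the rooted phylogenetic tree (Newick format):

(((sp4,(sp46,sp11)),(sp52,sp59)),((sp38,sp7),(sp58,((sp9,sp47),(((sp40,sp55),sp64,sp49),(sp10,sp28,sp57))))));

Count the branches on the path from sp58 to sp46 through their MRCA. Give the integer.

7

The MRCA of sp58 and sp46 is the root of the tree.
From sp58 up to that node: 3 branches. From sp46 up to the same node: 4 branches. Total: 3 + 4 = 7.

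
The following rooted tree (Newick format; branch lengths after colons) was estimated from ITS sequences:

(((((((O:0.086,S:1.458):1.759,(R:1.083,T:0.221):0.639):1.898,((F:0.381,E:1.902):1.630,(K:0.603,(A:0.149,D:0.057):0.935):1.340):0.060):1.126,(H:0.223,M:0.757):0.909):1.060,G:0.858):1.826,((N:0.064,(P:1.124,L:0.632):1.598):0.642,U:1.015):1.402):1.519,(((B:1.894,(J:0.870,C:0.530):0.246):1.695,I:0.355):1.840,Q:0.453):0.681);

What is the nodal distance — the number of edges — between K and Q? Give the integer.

9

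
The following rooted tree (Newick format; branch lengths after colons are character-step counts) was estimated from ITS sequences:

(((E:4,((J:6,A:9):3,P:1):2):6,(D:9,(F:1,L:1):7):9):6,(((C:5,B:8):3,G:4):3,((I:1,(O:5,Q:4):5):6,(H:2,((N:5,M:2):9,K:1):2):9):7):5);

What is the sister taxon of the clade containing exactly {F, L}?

The clade containing exactly {F, L} attaches to the tree at the node subtending (D,(F,L)).
The other lineage descending from that same node — the sister group — is the single tip D.

D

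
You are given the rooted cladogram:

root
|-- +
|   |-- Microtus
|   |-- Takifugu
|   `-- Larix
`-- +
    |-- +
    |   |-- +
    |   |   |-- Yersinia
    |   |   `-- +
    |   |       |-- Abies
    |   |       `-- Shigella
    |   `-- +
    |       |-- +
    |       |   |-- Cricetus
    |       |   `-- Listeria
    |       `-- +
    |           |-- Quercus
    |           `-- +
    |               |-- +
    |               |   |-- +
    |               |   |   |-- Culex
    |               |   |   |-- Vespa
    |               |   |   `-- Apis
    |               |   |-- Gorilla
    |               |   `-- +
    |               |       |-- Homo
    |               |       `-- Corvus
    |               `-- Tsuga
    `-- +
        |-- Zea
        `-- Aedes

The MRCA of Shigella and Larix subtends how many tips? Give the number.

18

The MRCA of Shigella and Larix is the root, so the clade is the entire tree.
That clade contains 18 terminal taxa: Abies, Aedes, Apis, Corvus, Cricetus, Culex, Gorilla, Homo, Larix, Listeria, Microtus, Quercus, Shigella, Takifugu, Tsuga, Vespa, Yersinia, Zea.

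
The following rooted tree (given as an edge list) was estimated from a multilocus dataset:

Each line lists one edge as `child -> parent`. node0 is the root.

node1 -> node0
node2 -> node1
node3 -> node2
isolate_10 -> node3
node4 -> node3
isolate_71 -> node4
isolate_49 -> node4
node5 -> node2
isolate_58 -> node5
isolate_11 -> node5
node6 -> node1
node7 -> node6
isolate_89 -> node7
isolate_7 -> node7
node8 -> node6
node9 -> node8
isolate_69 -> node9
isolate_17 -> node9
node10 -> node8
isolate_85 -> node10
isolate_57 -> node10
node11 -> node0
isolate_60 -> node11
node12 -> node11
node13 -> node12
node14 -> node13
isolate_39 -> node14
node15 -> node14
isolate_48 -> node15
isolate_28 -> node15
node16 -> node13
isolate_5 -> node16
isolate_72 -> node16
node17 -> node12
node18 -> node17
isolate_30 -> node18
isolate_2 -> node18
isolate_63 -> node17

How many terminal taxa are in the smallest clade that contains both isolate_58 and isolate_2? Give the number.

20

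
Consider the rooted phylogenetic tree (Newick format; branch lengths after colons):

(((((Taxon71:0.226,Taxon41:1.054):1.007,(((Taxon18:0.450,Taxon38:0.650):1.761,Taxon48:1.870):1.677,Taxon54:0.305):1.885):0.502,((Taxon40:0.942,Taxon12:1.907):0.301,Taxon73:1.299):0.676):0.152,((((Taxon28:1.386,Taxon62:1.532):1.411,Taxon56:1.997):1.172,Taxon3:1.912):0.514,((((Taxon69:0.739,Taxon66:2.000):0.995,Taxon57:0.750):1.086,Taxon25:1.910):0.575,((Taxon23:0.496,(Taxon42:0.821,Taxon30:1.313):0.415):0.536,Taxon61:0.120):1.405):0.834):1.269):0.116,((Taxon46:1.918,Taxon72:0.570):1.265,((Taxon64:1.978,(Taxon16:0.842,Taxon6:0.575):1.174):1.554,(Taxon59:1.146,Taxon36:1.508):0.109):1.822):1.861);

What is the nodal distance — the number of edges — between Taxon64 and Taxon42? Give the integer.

11

The MRCA of Taxon64 and Taxon42 is the root of the tree.
From Taxon64 up to that node: 4 branches. From Taxon42 up to the same node: 7 branches. Total: 4 + 7 = 11.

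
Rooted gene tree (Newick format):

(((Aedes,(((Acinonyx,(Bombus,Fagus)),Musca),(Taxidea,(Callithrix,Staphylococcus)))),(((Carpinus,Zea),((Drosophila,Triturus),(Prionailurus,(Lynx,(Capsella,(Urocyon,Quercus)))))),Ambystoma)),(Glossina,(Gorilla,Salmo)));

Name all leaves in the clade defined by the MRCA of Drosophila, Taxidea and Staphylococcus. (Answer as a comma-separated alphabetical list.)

Acinonyx, Aedes, Ambystoma, Bombus, Callithrix, Capsella, Carpinus, Drosophila, Fagus, Lynx, Musca, Prionailurus, Quercus, Staphylococcus, Taxidea, Triturus, Urocyon, Zea

Tracing Drosophila: it sits inside (Drosophila,Triturus).
Tracing Taxidea: it sits inside (Taxidea,(Callithrix,Staphylococcus)).
Tracing Staphylococcus: it sits inside (Callithrix,Staphylococcus).
The smallest clade enclosing all 3 is ((Aedes,(((Acinonyx,(Bombus,Fagus)),Musca),(Taxidea,(Callithrix,Staphylococcus)))),(((Carpinus,Zea),((Drosophila,Triturus),(Prionailurus,(Lynx,(Capsella,(Urocyon,Quercus)))))),Ambystoma)); the answer is its 18 terminal taxa in alphabetical order.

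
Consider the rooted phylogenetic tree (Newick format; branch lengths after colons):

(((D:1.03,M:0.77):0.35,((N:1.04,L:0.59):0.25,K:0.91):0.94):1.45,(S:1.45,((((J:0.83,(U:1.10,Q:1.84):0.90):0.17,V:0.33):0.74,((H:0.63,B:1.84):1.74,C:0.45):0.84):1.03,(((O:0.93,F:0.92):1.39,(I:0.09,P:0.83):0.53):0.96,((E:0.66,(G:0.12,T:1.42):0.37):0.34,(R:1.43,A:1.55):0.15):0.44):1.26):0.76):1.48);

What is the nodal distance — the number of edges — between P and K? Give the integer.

The MRCA of P and K is the root of the tree.
From P up to that node: 6 branches. From K up to the same node: 3 branches. Total: 6 + 3 = 9.

9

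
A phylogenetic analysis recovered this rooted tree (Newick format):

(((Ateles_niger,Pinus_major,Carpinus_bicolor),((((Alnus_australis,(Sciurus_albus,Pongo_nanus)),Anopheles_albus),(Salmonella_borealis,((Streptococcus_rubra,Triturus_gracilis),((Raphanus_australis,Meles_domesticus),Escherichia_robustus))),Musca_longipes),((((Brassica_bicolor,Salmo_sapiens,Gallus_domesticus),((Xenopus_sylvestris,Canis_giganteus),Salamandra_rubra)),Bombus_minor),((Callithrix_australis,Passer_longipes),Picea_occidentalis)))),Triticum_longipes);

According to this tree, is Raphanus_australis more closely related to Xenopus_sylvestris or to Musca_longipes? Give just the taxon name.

The MRCA of Raphanus_australis and Musca_longipes subtends (((Alnus_australis,(Sciurus_albus,Pongo_nanus)),Anopheles_albus),(Salmonella_borealis,((Streptococcus_rubra,Triturus_gracilis),((Raphanus_australis,Meles_domesticus),Escherichia_robustus))),Musca_longipes) (11 taxa).
The MRCA of Raphanus_australis and Xenopus_sylvestris subtends ((((Alnus_australis,(Sciurus_albus,Pongo_nanus)),Anopheles_albus),(Salmonella_borealis,((Streptococcus_rubra,Triturus_gracilis),((Raphanus_australis,Meles_domesticus),Escherichia_robustus))),Musca_longipes),((((Brassica_bicolor,Salmo_sapiens,Gallus_domesticus),((Xenopus_sylvestris,Canis_giganteus),Salamandra_rubra)),Bombus_minor),((Callithrix_australis,Passer_longipes),Picea_occidentalis))) (21 taxa).
The first is nested inside the second, so Raphanus_australis shares a more recent common ancestor with Musca_longipes.

Musca_longipes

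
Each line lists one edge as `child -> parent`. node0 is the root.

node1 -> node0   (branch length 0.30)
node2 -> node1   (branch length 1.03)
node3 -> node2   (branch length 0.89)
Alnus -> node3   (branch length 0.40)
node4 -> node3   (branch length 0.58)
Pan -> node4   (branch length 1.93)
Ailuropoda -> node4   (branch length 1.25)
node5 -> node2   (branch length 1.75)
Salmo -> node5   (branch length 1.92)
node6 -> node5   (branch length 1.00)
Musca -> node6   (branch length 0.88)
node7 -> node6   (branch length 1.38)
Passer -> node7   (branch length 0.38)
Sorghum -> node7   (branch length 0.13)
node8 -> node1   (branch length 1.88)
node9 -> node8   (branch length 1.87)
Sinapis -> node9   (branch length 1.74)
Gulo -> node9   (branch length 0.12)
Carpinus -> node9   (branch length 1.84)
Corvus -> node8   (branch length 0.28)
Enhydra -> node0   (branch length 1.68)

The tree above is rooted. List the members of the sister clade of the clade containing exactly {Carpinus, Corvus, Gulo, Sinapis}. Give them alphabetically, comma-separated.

Ailuropoda, Alnus, Musca, Pan, Passer, Salmo, Sorghum

The clade containing exactly {Carpinus, Corvus, Gulo, Sinapis} attaches to the tree at the node subtending (((Alnus,(Pan,Ailuropoda)),(Salmo,(Musca,(Passer,Sorghum)))),((Sinapis,Gulo,Carpinus),Corvus)).
The other lineage descending from that same node — the sister group — is ((Alnus,(Pan,Ailuropoda)),(Salmo,(Musca,(Passer,Sorghum)))); its 7 tips in alphabetical order are the answer.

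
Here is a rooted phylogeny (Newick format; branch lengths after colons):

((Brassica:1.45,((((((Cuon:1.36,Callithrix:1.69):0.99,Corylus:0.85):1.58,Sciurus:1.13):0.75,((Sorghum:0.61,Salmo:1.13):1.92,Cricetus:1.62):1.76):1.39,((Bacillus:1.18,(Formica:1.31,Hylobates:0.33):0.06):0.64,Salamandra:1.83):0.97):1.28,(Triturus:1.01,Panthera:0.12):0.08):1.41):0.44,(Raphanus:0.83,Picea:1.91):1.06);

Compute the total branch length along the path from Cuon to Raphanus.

11.09

The path runs Cuon → … → MRCA → … → Raphanus; the MRCA is the root of the tree.
Branch lengths along that path: 1.36 + 0.99 + 1.58 + 0.75 + 1.39 + 1.28 + 1.41 + 0.44 + 1.06 + 0.83 = 11.09.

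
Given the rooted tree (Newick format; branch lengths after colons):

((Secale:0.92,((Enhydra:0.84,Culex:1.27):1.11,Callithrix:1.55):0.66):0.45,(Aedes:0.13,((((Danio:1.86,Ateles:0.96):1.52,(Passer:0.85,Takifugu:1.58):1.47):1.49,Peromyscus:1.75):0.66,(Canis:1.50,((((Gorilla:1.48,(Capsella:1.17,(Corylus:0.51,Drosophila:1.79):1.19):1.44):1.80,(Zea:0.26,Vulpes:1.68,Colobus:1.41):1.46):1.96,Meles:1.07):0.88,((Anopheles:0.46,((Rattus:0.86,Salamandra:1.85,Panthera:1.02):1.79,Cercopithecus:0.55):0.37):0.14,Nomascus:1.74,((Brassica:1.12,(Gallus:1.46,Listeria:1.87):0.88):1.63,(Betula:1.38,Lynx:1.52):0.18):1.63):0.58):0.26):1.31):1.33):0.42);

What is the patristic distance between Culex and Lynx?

The path runs Culex → … → MRCA → … → Lynx; the MRCA is the root of the tree.
Branch lengths along that path: 1.27 + 1.11 + 0.66 + 0.45 + 0.42 + 1.33 + 1.31 + 0.26 + 0.58 + 1.63 + 0.18 + 1.52 = 10.72.

10.72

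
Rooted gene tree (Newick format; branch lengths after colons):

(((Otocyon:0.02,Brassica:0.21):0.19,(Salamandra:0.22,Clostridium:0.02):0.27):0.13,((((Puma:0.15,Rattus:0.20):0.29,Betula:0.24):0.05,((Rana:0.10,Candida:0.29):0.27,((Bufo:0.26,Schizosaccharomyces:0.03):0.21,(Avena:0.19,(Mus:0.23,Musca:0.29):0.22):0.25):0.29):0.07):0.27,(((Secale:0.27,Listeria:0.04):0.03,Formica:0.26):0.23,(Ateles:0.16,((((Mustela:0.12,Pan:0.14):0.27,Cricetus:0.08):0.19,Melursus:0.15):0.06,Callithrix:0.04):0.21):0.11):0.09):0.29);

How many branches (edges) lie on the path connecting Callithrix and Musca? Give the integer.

10

The MRCA of Callithrix and Musca is the node subtending ((((Puma,Rattus),Betula),((Rana,Candida),((Bufo,Schizosaccharomyces),(Avena,(Mus,Musca))))),(((Secale,Listeria),Formica),(Ateles,((((Mustela,Pan),Cricetus),Melursus),Callithrix)))).
From Callithrix up to that node: 4 branches. From Musca up to the same node: 6 branches. Total: 4 + 6 = 10.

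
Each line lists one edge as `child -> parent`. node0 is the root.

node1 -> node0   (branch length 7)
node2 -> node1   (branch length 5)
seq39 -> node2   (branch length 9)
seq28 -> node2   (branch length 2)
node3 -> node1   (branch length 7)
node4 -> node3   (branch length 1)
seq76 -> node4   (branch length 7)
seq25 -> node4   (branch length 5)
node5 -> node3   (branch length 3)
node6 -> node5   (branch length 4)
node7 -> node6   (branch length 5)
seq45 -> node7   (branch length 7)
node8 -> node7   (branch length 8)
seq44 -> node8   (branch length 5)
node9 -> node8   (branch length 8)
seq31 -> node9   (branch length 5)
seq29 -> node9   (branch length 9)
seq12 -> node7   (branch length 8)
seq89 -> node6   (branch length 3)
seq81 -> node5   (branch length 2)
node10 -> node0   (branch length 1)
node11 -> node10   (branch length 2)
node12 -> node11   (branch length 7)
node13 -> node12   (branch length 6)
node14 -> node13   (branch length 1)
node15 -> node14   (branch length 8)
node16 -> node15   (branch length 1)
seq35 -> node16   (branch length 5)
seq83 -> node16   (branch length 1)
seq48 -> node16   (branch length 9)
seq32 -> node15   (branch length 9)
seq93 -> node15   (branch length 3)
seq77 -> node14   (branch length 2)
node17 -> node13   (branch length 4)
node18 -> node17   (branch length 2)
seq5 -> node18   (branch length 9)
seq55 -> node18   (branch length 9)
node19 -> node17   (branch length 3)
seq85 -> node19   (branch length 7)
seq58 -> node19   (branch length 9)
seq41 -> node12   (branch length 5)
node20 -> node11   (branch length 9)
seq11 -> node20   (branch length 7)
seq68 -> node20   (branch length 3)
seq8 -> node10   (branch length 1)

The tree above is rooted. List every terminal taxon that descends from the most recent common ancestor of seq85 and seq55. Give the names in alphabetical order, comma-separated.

Tracing seq85: it sits inside (seq85,seq58).
Tracing seq55: it sits inside (seq5,seq55).
The smallest clade enclosing both is ((seq5,seq55),(seq85,seq58)); the answer is its 4 terminal taxa in alphabetical order.

seq5, seq55, seq58, seq85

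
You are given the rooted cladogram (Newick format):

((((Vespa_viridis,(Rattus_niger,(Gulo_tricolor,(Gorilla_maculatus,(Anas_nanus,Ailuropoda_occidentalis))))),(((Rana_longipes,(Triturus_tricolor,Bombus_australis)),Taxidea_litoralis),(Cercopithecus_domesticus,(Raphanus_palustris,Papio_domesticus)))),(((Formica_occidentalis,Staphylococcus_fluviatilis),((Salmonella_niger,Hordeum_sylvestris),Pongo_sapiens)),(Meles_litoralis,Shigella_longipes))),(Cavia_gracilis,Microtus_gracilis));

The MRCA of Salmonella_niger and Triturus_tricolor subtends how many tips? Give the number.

20

The MRCA of Salmonella_niger and Triturus_tricolor is the node subtending (((Vespa_viridis,(Rattus_niger,(Gulo_tricolor,(Gorilla_maculatus,(Anas_nanus,Ailuropoda_occidentalis))))),(((Rana_longipes,(Triturus_tricolor,Bombus_australis)),Taxidea_litoralis),(Cercopithecus_domesticus,(Raphanus_palustris,Papio_domesticus)))),(((Formica_occidentalis,Staphylococcus_fluviatilis),((Salmonella_niger,Hordeum_sylvestris),Pongo_sapiens)),(Meles_litoralis,Shigella_longipes))).
That clade contains 20 terminal taxa: Ailuropoda_occidentalis, Anas_nanus, Bombus_australis, Cercopithecus_domesticus, Formica_occidentalis, Gorilla_maculatus, Gulo_tricolor, Hordeum_sylvestris, Meles_litoralis, Papio_domesticus, Pongo_sapiens, Rana_longipes, Raphanus_palustris, Rattus_niger, Salmonella_niger, Shigella_longipes, Staphylococcus_fluviatilis, Taxidea_litoralis, Triturus_tricolor, Vespa_viridis.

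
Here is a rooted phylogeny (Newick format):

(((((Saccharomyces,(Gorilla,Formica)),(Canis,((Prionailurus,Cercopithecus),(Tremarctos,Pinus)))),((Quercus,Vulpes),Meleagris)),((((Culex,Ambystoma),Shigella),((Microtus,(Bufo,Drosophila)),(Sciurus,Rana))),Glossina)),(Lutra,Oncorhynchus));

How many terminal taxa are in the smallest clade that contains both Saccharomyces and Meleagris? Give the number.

11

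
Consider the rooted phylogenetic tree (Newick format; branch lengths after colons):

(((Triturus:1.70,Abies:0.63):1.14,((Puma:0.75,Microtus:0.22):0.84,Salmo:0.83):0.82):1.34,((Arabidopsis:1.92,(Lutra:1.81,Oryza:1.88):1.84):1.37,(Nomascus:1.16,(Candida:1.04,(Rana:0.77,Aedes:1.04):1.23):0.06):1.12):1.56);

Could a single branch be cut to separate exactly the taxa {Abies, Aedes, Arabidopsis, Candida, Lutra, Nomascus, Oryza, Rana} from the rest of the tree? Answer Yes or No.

The MRCA of the listed taxa is the root, so the smallest clade containing them is the whole tree.
That clade also contains Microtus, Puma, Salmo, Triturus, which are not in the proposed group, so the group is not monophyletic.

No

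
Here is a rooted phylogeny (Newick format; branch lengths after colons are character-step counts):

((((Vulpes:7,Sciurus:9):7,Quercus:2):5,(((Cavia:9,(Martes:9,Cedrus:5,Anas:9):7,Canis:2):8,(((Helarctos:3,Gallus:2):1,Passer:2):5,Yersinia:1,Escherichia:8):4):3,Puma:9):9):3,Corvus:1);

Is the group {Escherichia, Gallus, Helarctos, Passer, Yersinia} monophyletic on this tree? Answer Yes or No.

The most recent common ancestor of these taxa subtends (((Helarctos,Gallus),Passer),Yersinia,Escherichia).
That clade has exactly 5 tips — every listed taxon and nothing else — so the group is monophyletic.

Yes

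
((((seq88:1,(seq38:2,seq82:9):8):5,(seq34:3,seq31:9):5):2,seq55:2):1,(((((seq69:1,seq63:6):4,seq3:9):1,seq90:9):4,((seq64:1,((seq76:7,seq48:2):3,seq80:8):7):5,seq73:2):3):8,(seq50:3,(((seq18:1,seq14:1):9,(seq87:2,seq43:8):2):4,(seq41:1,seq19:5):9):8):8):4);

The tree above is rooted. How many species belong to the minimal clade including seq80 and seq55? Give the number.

22

The MRCA of seq80 and seq55 is the root, so the clade is the entire tree.
That clade contains 22 terminal taxa: seq14, seq18, seq19, seq3, seq31, seq34, seq38, seq41, seq43, seq48, seq50, seq55, seq63, seq64, seq69, seq73, seq76, seq80, seq82, seq87, seq88, seq90.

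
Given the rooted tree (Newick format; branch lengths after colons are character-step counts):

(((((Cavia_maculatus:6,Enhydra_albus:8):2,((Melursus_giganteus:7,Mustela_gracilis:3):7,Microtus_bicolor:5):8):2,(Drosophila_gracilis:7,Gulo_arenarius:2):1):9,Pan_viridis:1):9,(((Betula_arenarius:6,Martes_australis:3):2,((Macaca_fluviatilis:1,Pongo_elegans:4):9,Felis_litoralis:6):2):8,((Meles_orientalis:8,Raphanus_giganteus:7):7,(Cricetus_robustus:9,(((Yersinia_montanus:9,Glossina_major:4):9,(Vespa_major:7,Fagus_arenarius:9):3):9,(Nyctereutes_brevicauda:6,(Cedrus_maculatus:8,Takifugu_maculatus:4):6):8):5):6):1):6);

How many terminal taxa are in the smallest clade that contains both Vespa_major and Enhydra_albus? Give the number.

23

The MRCA of Vespa_major and Enhydra_albus is the root, so the clade is the entire tree.
That clade contains 23 terminal taxa: Betula_arenarius, Cavia_maculatus, Cedrus_maculatus, Cricetus_robustus, Drosophila_gracilis, Enhydra_albus, Fagus_arenarius, Felis_litoralis, Glossina_major, Gulo_arenarius, Macaca_fluviatilis, Martes_australis, Meles_orientalis, Melursus_giganteus, Microtus_bicolor, Mustela_gracilis, Nyctereutes_brevicauda, Pan_viridis, Pongo_elegans, Raphanus_giganteus, Takifugu_maculatus, Vespa_major, Yersinia_montanus.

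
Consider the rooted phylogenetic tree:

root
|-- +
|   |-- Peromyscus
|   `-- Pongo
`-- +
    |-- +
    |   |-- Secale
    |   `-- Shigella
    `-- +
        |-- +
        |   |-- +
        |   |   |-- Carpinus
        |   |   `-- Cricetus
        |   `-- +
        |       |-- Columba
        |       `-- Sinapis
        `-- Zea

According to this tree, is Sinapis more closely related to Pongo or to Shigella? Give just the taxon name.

The MRCA of Sinapis and Shigella subtends ((Secale,Shigella),(((Carpinus,Cricetus),(Columba,Sinapis)),Zea)) (7 taxa).
The MRCA of Sinapis and Pongo is the root, subtending the entire tree (9 taxa).
The first is nested inside the second, so Sinapis shares a more recent common ancestor with Shigella.

Shigella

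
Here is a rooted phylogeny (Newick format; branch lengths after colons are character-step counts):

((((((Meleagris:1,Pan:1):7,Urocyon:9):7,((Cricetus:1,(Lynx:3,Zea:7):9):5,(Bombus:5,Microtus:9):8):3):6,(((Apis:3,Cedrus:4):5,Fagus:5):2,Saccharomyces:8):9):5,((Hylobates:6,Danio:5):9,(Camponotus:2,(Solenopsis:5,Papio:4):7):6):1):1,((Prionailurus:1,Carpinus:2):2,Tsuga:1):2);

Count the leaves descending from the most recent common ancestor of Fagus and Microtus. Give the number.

12

The MRCA of Fagus and Microtus is the node subtending ((((Meleagris,Pan),Urocyon),((Cricetus,(Lynx,Zea)),(Bombus,Microtus))),(((Apis,Cedrus),Fagus),Saccharomyces)).
That clade contains 12 terminal taxa: Apis, Bombus, Cedrus, Cricetus, Fagus, Lynx, Meleagris, Microtus, Pan, Saccharomyces, Urocyon, Zea.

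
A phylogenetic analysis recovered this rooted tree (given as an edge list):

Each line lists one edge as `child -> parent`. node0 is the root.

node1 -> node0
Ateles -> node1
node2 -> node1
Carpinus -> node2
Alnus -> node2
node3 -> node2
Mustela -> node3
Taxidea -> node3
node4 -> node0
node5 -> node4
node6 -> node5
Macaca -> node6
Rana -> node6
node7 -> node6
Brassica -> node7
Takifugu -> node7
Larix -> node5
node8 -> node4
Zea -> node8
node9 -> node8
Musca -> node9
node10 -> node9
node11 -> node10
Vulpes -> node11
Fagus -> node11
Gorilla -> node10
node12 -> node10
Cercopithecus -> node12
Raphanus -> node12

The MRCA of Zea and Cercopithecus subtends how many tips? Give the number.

The MRCA of Zea and Cercopithecus is the node subtending (Zea,(Musca,((Vulpes,Fagus),Gorilla,(Cercopithecus,Raphanus)))).
That clade contains 7 terminal taxa: Cercopithecus, Fagus, Gorilla, Musca, Raphanus, Vulpes, Zea.

7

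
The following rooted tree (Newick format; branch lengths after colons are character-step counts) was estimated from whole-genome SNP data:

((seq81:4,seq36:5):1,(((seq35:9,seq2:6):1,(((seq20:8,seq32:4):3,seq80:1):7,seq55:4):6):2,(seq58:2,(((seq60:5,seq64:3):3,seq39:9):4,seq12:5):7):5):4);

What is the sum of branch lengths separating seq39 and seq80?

41

The path runs seq39 → … → MRCA → … → seq80; the MRCA is the node subtending (((seq35,seq2),(((seq20,seq32),seq80),seq55)),(seq58,(((seq60,seq64),seq39),seq12))).
Branch lengths along that path: 9 + 4 + 7 + 5 + 2 + 6 + 7 + 1 = 41.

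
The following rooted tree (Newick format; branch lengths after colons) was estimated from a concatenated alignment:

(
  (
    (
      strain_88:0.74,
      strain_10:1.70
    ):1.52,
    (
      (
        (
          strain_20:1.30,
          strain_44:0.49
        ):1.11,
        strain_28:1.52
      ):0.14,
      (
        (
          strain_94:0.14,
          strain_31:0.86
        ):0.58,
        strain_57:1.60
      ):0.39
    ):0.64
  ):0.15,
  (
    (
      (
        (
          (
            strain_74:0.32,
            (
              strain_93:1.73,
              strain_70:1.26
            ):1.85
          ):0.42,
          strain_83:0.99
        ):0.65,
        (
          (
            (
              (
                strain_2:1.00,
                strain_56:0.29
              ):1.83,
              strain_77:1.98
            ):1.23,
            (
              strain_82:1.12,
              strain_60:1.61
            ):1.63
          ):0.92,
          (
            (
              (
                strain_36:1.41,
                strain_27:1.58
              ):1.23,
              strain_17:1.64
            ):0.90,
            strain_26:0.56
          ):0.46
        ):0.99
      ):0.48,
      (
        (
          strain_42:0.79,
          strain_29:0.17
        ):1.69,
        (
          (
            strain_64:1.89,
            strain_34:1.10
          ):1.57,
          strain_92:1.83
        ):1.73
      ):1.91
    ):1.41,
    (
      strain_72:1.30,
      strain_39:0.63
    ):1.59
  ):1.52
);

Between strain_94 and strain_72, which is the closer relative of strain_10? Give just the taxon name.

strain_94

The MRCA of strain_10 and strain_94 subtends ((strain_88,strain_10),(((strain_20,strain_44),strain_28),((strain_94,strain_31),strain_57))) (8 taxa).
The MRCA of strain_10 and strain_72 is the root, subtending the entire tree (28 taxa).
The first is nested inside the second, so strain_10 shares a more recent common ancestor with strain_94.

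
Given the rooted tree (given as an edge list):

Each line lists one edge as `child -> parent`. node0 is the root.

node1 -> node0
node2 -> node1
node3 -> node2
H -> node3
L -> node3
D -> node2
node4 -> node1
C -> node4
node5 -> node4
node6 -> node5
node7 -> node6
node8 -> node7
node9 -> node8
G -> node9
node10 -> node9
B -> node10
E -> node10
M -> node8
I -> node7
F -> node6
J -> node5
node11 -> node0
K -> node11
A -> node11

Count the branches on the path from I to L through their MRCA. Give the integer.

8

The MRCA of I and L is the node subtending (((H,L),D),(C,(((((G,(B,E)),M),I),F),J))).
From I up to that node: 5 branches. From L up to the same node: 3 branches. Total: 5 + 3 = 8.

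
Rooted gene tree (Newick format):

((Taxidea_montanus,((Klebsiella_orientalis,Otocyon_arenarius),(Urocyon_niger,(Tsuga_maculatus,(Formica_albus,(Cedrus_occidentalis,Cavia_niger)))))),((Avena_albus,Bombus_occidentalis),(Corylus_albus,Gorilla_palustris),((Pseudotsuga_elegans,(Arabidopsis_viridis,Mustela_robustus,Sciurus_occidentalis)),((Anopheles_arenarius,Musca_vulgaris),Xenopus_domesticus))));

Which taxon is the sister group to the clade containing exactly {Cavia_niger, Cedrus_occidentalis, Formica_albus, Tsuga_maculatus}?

The clade containing exactly {Cavia_niger, Cedrus_occidentalis, Formica_albus, Tsuga_maculatus} attaches to the tree at the node subtending (Urocyon_niger,(Tsuga_maculatus,(Formica_albus,(Cedrus_occidentalis,Cavia_niger)))).
The other lineage descending from that same node — the sister group — is the single tip Urocyon_niger.

Urocyon_niger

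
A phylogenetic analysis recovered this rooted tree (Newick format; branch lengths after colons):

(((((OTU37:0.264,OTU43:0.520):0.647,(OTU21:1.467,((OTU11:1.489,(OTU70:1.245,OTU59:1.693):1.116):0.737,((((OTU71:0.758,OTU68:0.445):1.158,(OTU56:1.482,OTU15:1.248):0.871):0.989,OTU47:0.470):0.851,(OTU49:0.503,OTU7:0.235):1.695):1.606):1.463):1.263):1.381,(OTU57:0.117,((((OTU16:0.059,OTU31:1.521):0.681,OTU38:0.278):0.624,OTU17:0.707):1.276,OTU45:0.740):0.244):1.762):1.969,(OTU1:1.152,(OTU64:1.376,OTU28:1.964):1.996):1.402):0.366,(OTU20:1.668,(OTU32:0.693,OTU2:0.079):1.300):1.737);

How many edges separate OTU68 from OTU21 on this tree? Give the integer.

7

The MRCA of OTU68 and OTU21 is the node subtending (OTU21,((OTU11,(OTU70,OTU59)),((((OTU71,OTU68),(OTU56,OTU15)),OTU47),(OTU49,OTU7)))).
From OTU68 up to that node: 6 branches. From OTU21 up to the same node: 1 branch. Total: 6 + 1 = 7.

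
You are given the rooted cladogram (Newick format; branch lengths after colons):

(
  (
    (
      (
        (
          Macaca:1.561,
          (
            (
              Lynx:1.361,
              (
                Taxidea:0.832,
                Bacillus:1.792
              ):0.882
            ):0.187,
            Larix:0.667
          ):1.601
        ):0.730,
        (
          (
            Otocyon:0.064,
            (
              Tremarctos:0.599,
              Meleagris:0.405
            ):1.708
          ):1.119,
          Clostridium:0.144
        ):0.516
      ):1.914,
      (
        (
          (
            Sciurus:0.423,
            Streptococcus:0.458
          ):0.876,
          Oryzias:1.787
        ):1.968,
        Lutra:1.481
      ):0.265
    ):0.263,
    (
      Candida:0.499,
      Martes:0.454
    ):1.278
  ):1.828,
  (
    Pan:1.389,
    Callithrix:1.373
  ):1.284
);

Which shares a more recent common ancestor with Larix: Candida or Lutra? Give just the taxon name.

Lutra

The MRCA of Larix and Lutra subtends (((Macaca,((Lynx,(Taxidea,Bacillus)),Larix)),((Otocyon,(Tremarctos,Meleagris)),Clostridium)),(((Sciurus,Streptococcus),Oryzias),Lutra)) (13 taxa).
The MRCA of Larix and Candida subtends ((((Macaca,((Lynx,(Taxidea,Bacillus)),Larix)),((Otocyon,(Tremarctos,Meleagris)),Clostridium)),(((Sciurus,Streptococcus),Oryzias),Lutra)),(Candida,Martes)) (15 taxa).
The first is nested inside the second, so Larix shares a more recent common ancestor with Lutra.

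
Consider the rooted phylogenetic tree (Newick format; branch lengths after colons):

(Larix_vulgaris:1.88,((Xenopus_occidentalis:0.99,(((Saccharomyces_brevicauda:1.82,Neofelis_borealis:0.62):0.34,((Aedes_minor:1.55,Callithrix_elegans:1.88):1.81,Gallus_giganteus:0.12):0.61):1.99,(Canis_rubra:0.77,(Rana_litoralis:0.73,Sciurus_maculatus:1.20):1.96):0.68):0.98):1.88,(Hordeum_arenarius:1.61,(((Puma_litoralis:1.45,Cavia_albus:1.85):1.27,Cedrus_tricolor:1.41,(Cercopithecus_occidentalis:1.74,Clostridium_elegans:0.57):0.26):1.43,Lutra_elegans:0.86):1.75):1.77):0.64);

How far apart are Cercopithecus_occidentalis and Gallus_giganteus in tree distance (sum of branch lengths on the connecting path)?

The path runs Cercopithecus_occidentalis → … → MRCA → … → Gallus_giganteus; the MRCA is the node subtending ((Xenopus_occidentalis,(((Saccharomyces_brevicauda,Neofelis_borealis),((Aedes_minor,Callithrix_elegans),Gallus_giganteus)),(Canis_rubra,(Rana_litoralis,Sciurus_maculatus)))),(Hordeum_arenarius,(((Puma_litoralis,Cavia_albus),Cedrus_tricolor,(Cercopithecus_occidentalis,Clostridium_elegans)),Lutra_elegans))).
Branch lengths along that path: 1.74 + 0.26 + 1.43 + 1.75 + 1.77 + 1.88 + 0.98 + 1.99 + 0.61 + 0.12 = 12.53.

12.53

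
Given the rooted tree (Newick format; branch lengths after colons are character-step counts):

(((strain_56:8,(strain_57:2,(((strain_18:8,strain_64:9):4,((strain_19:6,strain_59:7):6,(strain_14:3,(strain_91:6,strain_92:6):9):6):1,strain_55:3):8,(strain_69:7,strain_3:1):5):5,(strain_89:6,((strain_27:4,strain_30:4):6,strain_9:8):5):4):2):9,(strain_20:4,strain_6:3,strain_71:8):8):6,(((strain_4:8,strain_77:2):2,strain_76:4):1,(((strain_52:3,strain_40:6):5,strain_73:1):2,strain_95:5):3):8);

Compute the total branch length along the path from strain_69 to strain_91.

The path runs strain_69 → … → MRCA → … → strain_91; the MRCA is the node subtending (((strain_18,strain_64),((strain_19,strain_59),(strain_14,(strain_91,strain_92))),strain_55),(strain_69,strain_3)).
Branch lengths along that path: 7 + 5 + 8 + 1 + 6 + 9 + 6 = 42.

42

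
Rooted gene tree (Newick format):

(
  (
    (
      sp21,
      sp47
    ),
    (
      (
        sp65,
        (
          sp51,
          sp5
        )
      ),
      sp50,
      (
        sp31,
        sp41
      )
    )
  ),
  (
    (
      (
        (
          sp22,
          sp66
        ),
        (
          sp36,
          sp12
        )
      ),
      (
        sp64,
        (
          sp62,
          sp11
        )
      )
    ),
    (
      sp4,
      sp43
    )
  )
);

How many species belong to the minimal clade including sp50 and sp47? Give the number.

The MRCA of sp50 and sp47 is the node subtending ((sp21,sp47),((sp65,(sp51,sp5)),sp50,(sp31,sp41))).
That clade contains 8 terminal taxa: sp21, sp31, sp41, sp47, sp5, sp50, sp51, sp65.

8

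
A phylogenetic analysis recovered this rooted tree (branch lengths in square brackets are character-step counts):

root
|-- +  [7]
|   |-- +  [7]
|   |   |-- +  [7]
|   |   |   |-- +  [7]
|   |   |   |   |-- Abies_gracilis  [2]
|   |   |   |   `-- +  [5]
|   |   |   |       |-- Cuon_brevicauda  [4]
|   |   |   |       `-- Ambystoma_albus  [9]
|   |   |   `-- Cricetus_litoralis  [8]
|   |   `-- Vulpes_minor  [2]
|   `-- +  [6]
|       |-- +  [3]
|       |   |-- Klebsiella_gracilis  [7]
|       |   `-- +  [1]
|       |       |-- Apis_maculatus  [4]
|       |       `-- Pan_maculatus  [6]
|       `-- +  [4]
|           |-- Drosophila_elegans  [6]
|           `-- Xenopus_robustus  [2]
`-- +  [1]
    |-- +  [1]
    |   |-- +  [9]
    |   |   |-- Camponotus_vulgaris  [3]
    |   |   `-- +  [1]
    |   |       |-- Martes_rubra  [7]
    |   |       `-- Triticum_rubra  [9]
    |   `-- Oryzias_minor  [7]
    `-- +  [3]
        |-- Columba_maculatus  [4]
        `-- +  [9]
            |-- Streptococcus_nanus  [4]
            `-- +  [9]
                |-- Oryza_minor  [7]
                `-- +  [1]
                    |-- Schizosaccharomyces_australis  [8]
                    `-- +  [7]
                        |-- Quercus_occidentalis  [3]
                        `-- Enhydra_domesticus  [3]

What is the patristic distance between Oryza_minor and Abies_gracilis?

59

The path runs Oryza_minor → … → MRCA → … → Abies_gracilis; the MRCA is the root of the tree.
Branch lengths along that path: 7 + 9 + 9 + 3 + 1 + 7 + 7 + 7 + 7 + 2 = 59.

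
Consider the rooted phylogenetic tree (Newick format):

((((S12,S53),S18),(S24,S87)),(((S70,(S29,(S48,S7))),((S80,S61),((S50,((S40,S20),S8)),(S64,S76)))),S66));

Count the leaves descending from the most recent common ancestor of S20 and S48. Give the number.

The MRCA of S20 and S48 is the node subtending ((S70,(S29,(S48,S7))),((S80,S61),((S50,((S40,S20),S8)),(S64,S76)))).
That clade contains 12 terminal taxa: S20, S29, S40, S48, S50, S61, S64, S7, S70, S76, S8, S80.

12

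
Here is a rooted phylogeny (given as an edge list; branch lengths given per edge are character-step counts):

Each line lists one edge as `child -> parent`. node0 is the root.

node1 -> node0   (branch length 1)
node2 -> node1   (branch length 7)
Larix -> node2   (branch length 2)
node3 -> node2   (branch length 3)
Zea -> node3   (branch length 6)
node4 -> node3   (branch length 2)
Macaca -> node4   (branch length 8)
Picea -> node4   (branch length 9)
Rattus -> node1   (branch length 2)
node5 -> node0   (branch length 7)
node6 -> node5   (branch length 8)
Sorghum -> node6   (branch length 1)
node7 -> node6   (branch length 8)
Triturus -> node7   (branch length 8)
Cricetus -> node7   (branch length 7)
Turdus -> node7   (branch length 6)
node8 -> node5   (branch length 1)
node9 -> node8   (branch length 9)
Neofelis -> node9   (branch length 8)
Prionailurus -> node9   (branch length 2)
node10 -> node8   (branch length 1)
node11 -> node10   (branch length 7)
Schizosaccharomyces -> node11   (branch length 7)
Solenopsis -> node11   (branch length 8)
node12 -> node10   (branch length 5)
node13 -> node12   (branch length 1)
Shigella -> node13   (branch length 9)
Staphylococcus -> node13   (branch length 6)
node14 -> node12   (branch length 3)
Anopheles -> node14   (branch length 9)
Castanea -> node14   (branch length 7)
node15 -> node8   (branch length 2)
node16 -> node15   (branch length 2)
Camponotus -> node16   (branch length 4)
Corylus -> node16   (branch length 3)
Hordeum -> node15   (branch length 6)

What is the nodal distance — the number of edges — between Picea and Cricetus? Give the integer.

9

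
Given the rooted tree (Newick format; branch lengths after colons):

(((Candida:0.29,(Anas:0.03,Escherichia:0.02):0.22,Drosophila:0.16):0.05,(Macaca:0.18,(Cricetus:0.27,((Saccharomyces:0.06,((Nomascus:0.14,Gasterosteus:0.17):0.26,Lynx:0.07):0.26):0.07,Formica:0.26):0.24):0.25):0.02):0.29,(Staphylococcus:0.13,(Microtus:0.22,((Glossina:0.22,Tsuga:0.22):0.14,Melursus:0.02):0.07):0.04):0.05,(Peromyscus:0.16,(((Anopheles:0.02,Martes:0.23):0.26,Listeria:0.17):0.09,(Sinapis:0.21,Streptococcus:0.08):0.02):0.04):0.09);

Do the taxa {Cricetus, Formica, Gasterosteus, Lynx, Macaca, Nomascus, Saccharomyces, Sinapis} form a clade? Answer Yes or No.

No

The MRCA of the listed taxa is the root, so the smallest clade containing them is the whole tree.
That clade also contains Anas, Anopheles, Candida, Drosophila, Escherichia, Glossina, Listeria, Martes, Melursus, Microtus, Peromyscus, Staphylococcus, Streptococcus, Tsuga, which are not in the proposed group, so the group is not monophyletic.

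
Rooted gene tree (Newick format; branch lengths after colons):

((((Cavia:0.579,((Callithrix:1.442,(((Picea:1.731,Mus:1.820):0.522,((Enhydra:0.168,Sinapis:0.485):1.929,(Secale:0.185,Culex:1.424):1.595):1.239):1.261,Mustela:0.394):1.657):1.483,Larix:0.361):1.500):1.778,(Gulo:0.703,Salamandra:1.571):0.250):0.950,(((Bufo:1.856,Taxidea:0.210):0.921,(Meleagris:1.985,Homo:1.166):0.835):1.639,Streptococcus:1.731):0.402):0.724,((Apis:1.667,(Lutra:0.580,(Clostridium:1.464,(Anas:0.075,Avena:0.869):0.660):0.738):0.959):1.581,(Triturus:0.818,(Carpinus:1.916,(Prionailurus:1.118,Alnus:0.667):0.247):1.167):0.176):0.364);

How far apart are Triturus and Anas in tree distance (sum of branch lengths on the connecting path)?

5.007

The path runs Triturus → … → MRCA → … → Anas; the MRCA is the node subtending ((Apis,(Lutra,(Clostridium,(Anas,Avena)))),(Triturus,(Carpinus,(Prionailurus,Alnus)))).
Branch lengths along that path: 0.818 + 0.176 + 1.581 + 0.959 + 0.738 + 0.660 + 0.075 = 5.007.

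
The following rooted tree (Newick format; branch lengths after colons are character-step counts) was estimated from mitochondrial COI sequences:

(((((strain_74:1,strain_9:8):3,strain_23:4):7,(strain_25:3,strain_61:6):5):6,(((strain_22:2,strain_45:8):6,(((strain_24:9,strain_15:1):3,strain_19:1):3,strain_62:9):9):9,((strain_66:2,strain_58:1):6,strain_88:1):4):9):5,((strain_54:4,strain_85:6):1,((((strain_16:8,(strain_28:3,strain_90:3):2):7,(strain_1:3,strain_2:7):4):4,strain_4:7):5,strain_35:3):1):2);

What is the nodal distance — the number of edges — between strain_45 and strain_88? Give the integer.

The MRCA of strain_45 and strain_88 is the node subtending (((strain_22,strain_45),(((strain_24,strain_15),strain_19),strain_62)),((strain_66,strain_58),strain_88)).
From strain_45 up to that node: 3 branches. From strain_88 up to the same node: 2 branches. Total: 3 + 2 = 5.

5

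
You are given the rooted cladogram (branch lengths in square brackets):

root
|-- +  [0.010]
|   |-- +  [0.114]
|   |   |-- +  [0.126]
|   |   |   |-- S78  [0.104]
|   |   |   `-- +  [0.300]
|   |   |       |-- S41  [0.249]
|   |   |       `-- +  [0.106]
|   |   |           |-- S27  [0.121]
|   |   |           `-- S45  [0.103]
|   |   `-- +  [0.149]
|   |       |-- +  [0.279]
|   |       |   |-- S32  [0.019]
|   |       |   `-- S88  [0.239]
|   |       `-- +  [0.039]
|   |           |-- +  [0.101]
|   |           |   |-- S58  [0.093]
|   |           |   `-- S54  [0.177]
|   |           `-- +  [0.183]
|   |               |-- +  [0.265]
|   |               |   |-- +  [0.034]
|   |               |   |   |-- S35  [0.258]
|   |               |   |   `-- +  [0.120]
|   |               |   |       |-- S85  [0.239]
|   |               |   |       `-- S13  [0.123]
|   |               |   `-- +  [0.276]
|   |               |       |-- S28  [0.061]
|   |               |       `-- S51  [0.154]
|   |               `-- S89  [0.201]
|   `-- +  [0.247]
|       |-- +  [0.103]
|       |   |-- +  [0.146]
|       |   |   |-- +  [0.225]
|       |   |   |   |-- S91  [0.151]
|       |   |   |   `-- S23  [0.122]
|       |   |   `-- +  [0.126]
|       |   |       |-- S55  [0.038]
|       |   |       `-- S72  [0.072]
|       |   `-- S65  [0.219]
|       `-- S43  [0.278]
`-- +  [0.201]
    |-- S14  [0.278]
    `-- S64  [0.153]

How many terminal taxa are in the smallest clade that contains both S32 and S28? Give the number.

10

The MRCA of S32 and S28 is the node subtending ((S32,S88),((S58,S54),(((S35,(S85,S13)),(S28,S51)),S89))).
That clade contains 10 terminal taxa: S13, S28, S32, S35, S51, S54, S58, S85, S88, S89.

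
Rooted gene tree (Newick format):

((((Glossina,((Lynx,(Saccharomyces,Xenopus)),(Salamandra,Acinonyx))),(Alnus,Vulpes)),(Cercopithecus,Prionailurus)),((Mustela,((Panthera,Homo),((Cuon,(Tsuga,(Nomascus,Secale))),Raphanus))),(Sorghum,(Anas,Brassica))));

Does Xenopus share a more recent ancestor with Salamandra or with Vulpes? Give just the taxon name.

The MRCA of Xenopus and Salamandra subtends ((Lynx,(Saccharomyces,Xenopus)),(Salamandra,Acinonyx)) (5 taxa).
The MRCA of Xenopus and Vulpes subtends ((Glossina,((Lynx,(Saccharomyces,Xenopus)),(Salamandra,Acinonyx))),(Alnus,Vulpes)) (8 taxa).
The first is nested inside the second, so Xenopus shares a more recent common ancestor with Salamandra.

Salamandra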